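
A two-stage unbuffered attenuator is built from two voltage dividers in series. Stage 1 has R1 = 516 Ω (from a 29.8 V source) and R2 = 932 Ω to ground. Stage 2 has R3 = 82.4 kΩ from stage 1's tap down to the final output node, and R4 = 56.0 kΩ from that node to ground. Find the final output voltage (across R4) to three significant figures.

V_out ≈ 7.74 V

Stage 2 presents R3+R4 = 138400 Ω as a load on stage 1's tap.
Stage 1's lower leg becomes R2‖(R3+R4) = 925.8 Ω, so V_mid = 29.8 × 925.8/1442 = 19.13 V.
Stage 2 is itself unloaded: V_out = V_mid × R4/(R3+R4) = 19.13 × 56000/138400 = 7.74 V.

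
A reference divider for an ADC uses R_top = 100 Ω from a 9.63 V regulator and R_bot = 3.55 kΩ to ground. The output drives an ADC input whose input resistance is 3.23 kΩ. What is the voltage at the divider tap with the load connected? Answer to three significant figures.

V_out ≈ 9.09 V

The load sits in parallel with R_bot: R_bot‖R_L = (3550 × 3230) / (3550 + 3230) = 1691 Ω.
V_out = 9.63 × 1691 / (100 + 1691) = 9.63 × 1691/1791 = 9.09 V.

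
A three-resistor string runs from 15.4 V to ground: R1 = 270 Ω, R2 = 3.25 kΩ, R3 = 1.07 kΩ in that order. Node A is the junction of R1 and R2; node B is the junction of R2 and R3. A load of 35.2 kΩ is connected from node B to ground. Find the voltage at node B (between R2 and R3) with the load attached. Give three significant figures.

At node B, R3 is in parallel with the load: R3‖R_L = 1038 Ω.
Below node A the resistance is R2 + (R3‖R_L) = 4288 Ω, so V_A = 15.4 × 4288/4558 = 14.49 V.
Then V_B = V_A × (R3‖R_L)/(R2 + R3‖R_L) = 14.49 × 1038/4288 = 3.51 V.

V ≈ 3.51 V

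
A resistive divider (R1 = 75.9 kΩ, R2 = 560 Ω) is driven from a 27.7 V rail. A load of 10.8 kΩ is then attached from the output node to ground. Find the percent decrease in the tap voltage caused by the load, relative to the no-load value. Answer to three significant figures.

4.90 %

The divider's output (Thévenin) resistance is R1‖R2 = 555.9 Ω.
Fractional drop under load = R_th/(R_th + R_L) = 555.9 / (555.9 + 10800) = 0.04895.
So the output falls by 4.90 %.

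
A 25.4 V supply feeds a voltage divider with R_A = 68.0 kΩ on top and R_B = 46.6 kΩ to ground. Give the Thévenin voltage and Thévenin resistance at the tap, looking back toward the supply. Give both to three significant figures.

V_th is the open-circuit tap voltage: 25.4 × 46.6/(68.0 + 46.6) = 10.3 V.
With the supply zeroed, R_A and R_B appear in parallel from the tap: R_th = R_A‖R_B = (68.0 × 46.6)/114.6 = 27.7 kΩ.

V_th = 10.3 V, R_th = 27.7 kΩ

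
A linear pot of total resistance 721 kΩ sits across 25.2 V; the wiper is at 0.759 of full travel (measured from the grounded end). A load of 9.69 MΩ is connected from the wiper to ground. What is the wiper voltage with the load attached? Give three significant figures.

The wiper splits the pot into (1−α)R = 173.8 kΩ above and αR = 547.2 kΩ below.
Lower section ‖ load = 518.0 kΩ.
V_wiper = 25.2 × 518.0/(173.8 + 518.0) = 18.9 V.

V ≈ 18.9 V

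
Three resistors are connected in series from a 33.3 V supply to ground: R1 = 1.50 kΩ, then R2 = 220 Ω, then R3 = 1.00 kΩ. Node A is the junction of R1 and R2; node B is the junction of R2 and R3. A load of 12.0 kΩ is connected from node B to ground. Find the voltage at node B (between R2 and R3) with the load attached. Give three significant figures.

At node B, R3 is in parallel with the load: R3‖R_L = 923.1 Ω.
Below node A the resistance is R2 + (R3‖R_L) = 1143 Ω, so V_A = 33.3 × 1143/2643 = 14.40 V.
Then V_B = V_A × (R3‖R_L)/(R2 + R3‖R_L) = 14.40 × 923.1/1143 = 11.6 V.

V ≈ 11.6 V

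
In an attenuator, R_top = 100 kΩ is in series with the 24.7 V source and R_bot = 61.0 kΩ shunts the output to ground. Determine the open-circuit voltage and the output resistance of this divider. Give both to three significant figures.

V_th is the open-circuit tap voltage: 24.7 × 61.0/(100 + 61.0) = 9.36 V.
With the supply zeroed, R_top and R_bot appear in parallel from the tap: R_th = R_top‖R_bot = (100 × 61.0)/161.0 = 37.9 kΩ.

V_th = 9.36 V, R_th = 37.9 kΩ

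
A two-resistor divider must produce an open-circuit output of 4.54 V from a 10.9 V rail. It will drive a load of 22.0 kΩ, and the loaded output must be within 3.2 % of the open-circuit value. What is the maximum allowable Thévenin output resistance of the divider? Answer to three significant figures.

Loading drop = R_th/(R_th + R_L) ≤ 0.0320, so R_th ≤ R_L · ε/(1−ε) = 22.0 kΩ × 0.0320/0.9680 = 727 Ω.

R_th ≤ 727 Ω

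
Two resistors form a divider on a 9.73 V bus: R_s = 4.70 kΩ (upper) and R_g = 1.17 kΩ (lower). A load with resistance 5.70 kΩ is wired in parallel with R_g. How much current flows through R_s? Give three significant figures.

R_g‖R_L = 0.9707 kΩ, so the source sees R_s + R_g‖R_L = 5.671 kΩ.
I = 9.73 V / 5.671 kΩ = 1.72 mA.

I ≈ 1.72 mA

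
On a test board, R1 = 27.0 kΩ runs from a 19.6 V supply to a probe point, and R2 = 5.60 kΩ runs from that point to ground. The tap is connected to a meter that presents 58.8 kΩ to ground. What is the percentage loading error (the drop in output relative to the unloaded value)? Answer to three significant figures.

7.31 %

The divider's output (Thévenin) resistance is R1‖R2 = 4.638 kΩ.
Fractional drop under load = R_th/(R_th + R_L) = 4.638 / (4.638 + 58.8) = 0.07311.
So the output falls by 7.31 %.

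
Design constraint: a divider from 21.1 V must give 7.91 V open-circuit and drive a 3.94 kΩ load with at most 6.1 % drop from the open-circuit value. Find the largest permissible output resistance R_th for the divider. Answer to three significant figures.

Loading drop = R_th/(R_th + R_L) ≤ 0.0610, so R_th ≤ R_L · ε/(1−ε) = 3.94 kΩ × 0.0610/0.9390 = 256 Ω.
(Any R1, R2 with R2/(R1+R2) = 0.375 and R1‖R2 ≤ 256 Ω will meet the spec.)

R_th ≤ 256 Ω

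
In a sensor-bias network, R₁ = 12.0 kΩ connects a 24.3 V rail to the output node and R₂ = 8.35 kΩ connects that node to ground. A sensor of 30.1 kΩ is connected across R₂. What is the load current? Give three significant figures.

R₂‖R_L = 6.537 kΩ; V_out = 24.3 × 6.537/18.54 = 8.569 V.
I_L = V_out / R_L = 8.569 / 30.1 kΩ = 0.285 mA.

I_L ≈ 0.285 mA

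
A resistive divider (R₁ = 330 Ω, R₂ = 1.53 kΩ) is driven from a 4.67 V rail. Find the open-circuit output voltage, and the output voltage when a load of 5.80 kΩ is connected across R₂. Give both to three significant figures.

Open-circuit: V = 4.67 × 1530/(330 + 1530) = 3.84 V.
With the load, R₂ becomes R₂‖R_L = 1211 Ω, so V = 4.67 × 1211/1541 = 3.67 V.

Unloaded: 3.84 V; loaded: 3.67 V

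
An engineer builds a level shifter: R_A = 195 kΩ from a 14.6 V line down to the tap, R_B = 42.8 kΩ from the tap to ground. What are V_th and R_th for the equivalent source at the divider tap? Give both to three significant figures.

V_th is the open-circuit tap voltage: 14.6 × 42.8/(195 + 42.8) = 2.63 V.
With the supply zeroed, R_A and R_B appear in parallel from the tap: R_th = R_A‖R_B = (195 × 42.8)/237.8 = 35.1 kΩ.

V_th = 2.63 V, R_th = 35.1 kΩ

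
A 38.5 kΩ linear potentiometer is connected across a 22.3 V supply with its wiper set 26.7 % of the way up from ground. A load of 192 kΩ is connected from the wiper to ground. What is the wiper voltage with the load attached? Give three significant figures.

The wiper splits the pot into (1−α)R = 28.22 kΩ above and αR = 10.28 kΩ below.
Lower section ‖ load = 9.757 kΩ.
V_wiper = 22.3 × 9.757/(28.22 + 9.757) = 5.73 V.

V ≈ 5.73 V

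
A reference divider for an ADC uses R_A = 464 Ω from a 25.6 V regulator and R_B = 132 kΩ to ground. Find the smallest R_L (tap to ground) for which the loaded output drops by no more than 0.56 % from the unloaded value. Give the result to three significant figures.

R_L(min) ≈ 82.1 kΩ

Output resistance R_th = R_A‖R_B = (464 × 132000)/132500 = 462.4 Ω.
The fractional drop is R_th/(R_th + R_L); requiring this ≤ 0.00560 gives R_L ≥ R_th(1/0.00560 − 1) = 462.4 × 177.6 = 82.1 kΩ.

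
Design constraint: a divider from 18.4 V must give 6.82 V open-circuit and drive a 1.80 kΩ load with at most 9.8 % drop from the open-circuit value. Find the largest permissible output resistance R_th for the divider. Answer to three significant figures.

Loading drop = R_th/(R_th + R_L) ≤ 0.0980, so R_th ≤ R_L · ε/(1−ε) = 1.80 kΩ × 0.0980/0.9020 = 196 Ω.

R_th ≤ 196 Ω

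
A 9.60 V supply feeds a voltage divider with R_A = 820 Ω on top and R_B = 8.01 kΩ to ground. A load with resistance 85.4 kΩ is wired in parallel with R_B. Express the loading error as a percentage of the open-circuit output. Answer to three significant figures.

0.863 %

The divider's output (Thévenin) resistance is R_A‖R_B = 743.9 Ω.
Fractional drop under load = R_th/(R_th + R_L) = 743.9 / (743.9 + 85400) = 0.008635.
So the output falls by 0.863 %.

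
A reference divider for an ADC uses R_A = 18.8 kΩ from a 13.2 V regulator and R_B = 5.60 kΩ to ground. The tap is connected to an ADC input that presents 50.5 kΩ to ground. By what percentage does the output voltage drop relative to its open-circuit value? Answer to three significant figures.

7.87 %

The divider's output (Thévenin) resistance is R_A‖R_B = 4.315 kΩ.
Fractional drop under load = R_th/(R_th + R_L) = 4.315 / (4.315 + 50.5) = 0.07872.
So the output falls by 7.87 %.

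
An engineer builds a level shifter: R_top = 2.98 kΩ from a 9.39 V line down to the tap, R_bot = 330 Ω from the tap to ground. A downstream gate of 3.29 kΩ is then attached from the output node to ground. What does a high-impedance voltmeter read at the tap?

The load sits in parallel with R_bot: R_bot‖R_L = (330 × 3290) / (330 + 3290) = 299.9 Ω.
V_out = 9.39 × 299.9 / (2980 + 299.9) = 9.39 × 299.9/3280 = 0.859 V.

V_out ≈ 0.859 V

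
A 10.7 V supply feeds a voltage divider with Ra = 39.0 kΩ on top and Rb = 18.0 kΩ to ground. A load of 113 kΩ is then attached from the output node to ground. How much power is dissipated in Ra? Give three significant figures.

Total resistance from the source is Ra + (Rb‖R_L) = 54.53 kΩ, so I = 10.7/54.53 kΩ = 0.1962 mA.
P = I²·Ra = (0.1962 mA)² × 39.0 kΩ = 1.50 mW.

P ≈ 1.50 mW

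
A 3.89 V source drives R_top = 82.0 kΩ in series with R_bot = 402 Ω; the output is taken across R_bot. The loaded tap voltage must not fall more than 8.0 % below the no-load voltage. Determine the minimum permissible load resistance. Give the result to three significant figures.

R_L(min) ≈ 4.60 kΩ

Output resistance R_th = R_top‖R_bot = (82000 × 402)/82400 = 400.0 Ω.
The fractional drop is R_th/(R_th + R_L); requiring this ≤ 0.0800 gives R_L ≥ R_th(1/0.0800 − 1) = 400.0 × 11.50 = 4.60 kΩ.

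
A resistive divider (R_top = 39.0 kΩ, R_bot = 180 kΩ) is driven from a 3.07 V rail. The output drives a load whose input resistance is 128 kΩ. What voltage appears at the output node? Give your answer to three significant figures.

V_out ≈ 2.02 V

The load sits in parallel with R_bot: R_bot‖R_L = (180 × 128) / (180 + 128) = 74.81 kΩ.
V_out = 3.07 × 74.81 / (39.0 + 74.81) = 3.07 × 74.81/113.8 = 2.02 V.
(Unloaded it would have been 2.52 V.)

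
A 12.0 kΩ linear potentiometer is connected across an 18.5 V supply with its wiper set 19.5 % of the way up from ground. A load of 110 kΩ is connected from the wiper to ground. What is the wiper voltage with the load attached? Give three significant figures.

The wiper splits the pot into (1−α)R = 9.660 kΩ above and αR = 2.340 kΩ below.
Lower section ‖ load = 2.291 kΩ.
V_wiper = 18.5 × 2.291/(9.660 + 2.291) = 3.55 V.

V ≈ 3.55 V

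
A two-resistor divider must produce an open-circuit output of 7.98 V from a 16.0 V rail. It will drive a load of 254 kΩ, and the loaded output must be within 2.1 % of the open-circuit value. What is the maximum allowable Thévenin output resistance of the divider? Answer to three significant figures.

R_th ≤ 5.45 kΩ

Loading drop = R_th/(R_th + R_L) ≤ 0.0210, so R_th ≤ R_L · ε/(1−ε) = 254 kΩ × 0.0210/0.9790 = 5.45 kΩ.
(Any R1, R2 with R2/(R1+R2) = 0.499 and R1‖R2 ≤ 5.45 kΩ will meet the spec.)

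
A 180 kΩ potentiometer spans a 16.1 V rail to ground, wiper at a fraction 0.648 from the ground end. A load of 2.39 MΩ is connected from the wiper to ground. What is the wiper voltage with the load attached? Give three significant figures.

The wiper splits the pot into (1−α)R = 63.36 kΩ above and αR = 116.6 kΩ below.
Lower section ‖ load = 111.2 kΩ.
V_wiper = 16.1 × 111.2/(63.36 + 111.2) = 10.3 V.

V ≈ 10.3 V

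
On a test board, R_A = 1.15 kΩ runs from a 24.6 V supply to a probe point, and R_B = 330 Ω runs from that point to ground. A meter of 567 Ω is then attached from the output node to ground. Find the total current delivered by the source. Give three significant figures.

R_B‖R_L = 208.6 Ω, so the source sees R_A + R_B‖R_L = 1359 Ω.
I = 24.6 V / 1359 Ω = 18.1 mA.

I ≈ 18.1 mA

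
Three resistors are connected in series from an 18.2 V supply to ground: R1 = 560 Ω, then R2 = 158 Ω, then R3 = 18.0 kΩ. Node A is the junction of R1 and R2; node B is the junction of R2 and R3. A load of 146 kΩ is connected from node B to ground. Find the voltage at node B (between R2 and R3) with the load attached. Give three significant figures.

V ≈ 17.4 V

At node B, R3 is in parallel with the load: R3‖R_L = 16020 Ω.
Below node A the resistance is R2 + (R3‖R_L) = 16180 Ω, so V_A = 18.2 × 16180/16740 = 17.59 V.
Then V_B = V_A × (R3‖R_L)/(R2 + R3‖R_L) = 17.59 × 16020/16180 = 17.4 V.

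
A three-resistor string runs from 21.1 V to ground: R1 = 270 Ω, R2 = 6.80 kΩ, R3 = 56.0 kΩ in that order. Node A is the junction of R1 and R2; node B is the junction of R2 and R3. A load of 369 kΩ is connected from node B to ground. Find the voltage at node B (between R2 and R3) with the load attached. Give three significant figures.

V ≈ 18.4 V

At node B, R3 is in parallel with the load: R3‖R_L = 48620 Ω.
Below node A the resistance is R2 + (R3‖R_L) = 55420 Ω, so V_A = 21.1 × 55420/55690 = 21.00 V.
Then V_B = V_A × (R3‖R_L)/(R2 + R3‖R_L) = 21.00 × 48620/55420 = 18.4 V.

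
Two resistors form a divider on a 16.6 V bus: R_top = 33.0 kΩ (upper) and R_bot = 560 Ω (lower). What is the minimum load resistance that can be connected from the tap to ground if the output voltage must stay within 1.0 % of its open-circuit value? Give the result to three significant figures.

Output resistance R_th = R_top‖R_bot = (33000 × 560)/33560 = 550.7 Ω.
The fractional drop is R_th/(R_th + R_L); requiring this ≤ 0.0100 gives R_L ≥ R_th(1/0.0100 − 1) = 550.7 × 99.00 = 54.5 kΩ.

R_L(min) ≈ 54.5 kΩ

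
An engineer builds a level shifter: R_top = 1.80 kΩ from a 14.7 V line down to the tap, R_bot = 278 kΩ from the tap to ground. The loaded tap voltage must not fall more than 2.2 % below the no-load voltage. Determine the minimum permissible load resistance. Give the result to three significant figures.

Output resistance R_th = R_top‖R_bot = (1.80 × 278)/279.8 = 1.788 kΩ.
The fractional drop is R_th/(R_th + R_L); requiring this ≤ 0.0220 gives R_L ≥ R_th(1/0.0220 − 1) = 1.788 × 44.45 = 79.5 kΩ.

R_L(min) ≈ 79.5 kΩ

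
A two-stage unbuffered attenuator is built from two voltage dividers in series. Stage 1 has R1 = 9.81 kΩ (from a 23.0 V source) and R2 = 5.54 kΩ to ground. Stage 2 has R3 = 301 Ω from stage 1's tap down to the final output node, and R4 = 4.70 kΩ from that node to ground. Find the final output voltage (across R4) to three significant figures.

Stage 2 presents R3+R4 = 5001 Ω as a load on stage 1's tap.
Stage 1's lower leg becomes R2‖(R3+R4) = 2628 Ω, so V_mid = 23.0 × 2628/12440 = 4.860 V.
Stage 2 is itself unloaded: V_out = V_mid × R4/(R3+R4) = 4.860 × 4700/5001 = 4.57 V.

V_out ≈ 4.57 V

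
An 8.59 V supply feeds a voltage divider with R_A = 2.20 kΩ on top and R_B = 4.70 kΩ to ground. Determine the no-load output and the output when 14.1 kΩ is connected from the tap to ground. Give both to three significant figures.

Open-circuit: V = 8.59 × 4.70/(2.20 + 4.70) = 5.85 V.
With the load, R_B becomes R_B‖R_L = 3.525 kΩ, so V = 8.59 × 3.525/5.725 = 5.29 V.

Unloaded: 5.85 V; loaded: 5.29 V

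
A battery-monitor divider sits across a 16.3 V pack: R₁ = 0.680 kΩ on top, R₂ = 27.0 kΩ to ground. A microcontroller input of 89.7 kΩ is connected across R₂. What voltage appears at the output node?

V_out ≈ 15.8 V

The load sits in parallel with R₂: R₂‖R_L = (27000 × 89700) / (27000 + 89700) = 20750 Ω.
V_out = 16.3 × 20750 / (680 + 20750) = 16.3 × 20750/21430 = 15.8 V.
(Unloaded it would have been 15.9 V.)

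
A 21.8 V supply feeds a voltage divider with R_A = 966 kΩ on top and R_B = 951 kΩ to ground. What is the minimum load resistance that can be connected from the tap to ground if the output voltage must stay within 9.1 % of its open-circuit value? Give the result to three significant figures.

R_L(min) ≈ 4.79 MΩ

Output resistance R_th = R_A‖R_B = (966 × 951)/1917 = 479.2 kΩ.
The fractional drop is R_th/(R_th + R_L); requiring this ≤ 0.0910 gives R_L ≥ R_th(1/0.0910 − 1) = 479.2 × 9.989 = 4.79 MΩ.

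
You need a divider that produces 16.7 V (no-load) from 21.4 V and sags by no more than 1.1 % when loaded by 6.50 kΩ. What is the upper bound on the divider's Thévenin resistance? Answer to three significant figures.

R_th ≤ 72.3 Ω

Loading drop = R_th/(R_th + R_L) ≤ 0.0110, so R_th ≤ R_L · ε/(1−ε) = 6.50 kΩ × 0.0110/0.9890 = 72.3 Ω.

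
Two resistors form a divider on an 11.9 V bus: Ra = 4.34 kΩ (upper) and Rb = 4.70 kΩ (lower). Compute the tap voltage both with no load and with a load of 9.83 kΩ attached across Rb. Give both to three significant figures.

Unloaded: 6.19 V; loaded: 5.03 V

Open-circuit: V = 11.9 × 4.70/(4.34 + 4.70) = 6.19 V.
With the load, Rb becomes Rb‖R_L = 3.180 kΩ, so V = 11.9 × 3.180/7.520 = 5.03 V.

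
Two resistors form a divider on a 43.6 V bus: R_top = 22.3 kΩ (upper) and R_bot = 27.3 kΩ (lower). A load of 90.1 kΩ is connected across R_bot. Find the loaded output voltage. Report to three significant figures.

V_out ≈ 21.1 V

The load sits in parallel with R_bot: R_bot‖R_L = (27.3 × 90.1) / (27.3 + 90.1) = 20.95 kΩ.
V_out = 43.6 × 20.95 / (22.3 + 20.95) = 43.6 × 20.95/43.25 = 21.1 V.
(Unloaded it would have been 24.0 V.)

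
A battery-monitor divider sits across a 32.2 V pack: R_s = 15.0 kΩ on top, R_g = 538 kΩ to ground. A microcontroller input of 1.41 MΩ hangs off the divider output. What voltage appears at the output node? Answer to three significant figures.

The load sits in parallel with R_g: R_g‖R_L = (538 × 1410) / (538 + 1410) = 389.4 kΩ.
V_out = 32.2 × 389.4 / (15.0 + 389.4) = 32.2 × 389.4/404.4 = 31.0 V.

V_out ≈ 31.0 V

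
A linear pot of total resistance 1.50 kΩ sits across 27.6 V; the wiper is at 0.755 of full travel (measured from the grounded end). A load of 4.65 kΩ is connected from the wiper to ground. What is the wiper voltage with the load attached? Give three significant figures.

V ≈ 19.7 V

The wiper splits the pot into (1−α)R = 367.5 Ω above and αR = 1132 Ω below.
Lower section ‖ load = 910.7 Ω.
V_wiper = 27.6 × 910.7/(367.5 + 910.7) = 19.7 V.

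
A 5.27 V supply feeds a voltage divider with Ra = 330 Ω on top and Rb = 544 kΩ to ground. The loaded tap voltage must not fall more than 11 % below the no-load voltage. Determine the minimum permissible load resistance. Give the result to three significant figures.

R_L(min) ≈ 2.67 kΩ

Output resistance R_th = Ra‖Rb = (330 × 544000)/544300 = 329.8 Ω.
The fractional drop is R_th/(R_th + R_L); requiring this ≤ 0.110 gives R_L ≥ R_th(1/0.110 − 1) = 329.8 × 8.091 = 2.67 kΩ.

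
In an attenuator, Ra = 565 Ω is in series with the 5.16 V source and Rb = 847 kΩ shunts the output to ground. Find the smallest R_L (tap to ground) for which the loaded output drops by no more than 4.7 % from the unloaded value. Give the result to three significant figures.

R_L(min) ≈ 11.4 kΩ

Output resistance R_th = Ra‖Rb = (565 × 847000)/847600 = 564.6 Ω.
The fractional drop is R_th/(R_th + R_L); requiring this ≤ 0.0470 gives R_L ≥ R_th(1/0.0470 − 1) = 564.6 × 20.28 = 11.4 kΩ.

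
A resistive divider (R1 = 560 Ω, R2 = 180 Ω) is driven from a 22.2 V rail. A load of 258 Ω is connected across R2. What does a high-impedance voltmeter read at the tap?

V_out ≈ 3.53 V

The load sits in parallel with R2: R2‖R_L = (180 × 258) / (180 + 258) = 106.0 Ω.
V_out = 22.2 × 106.0 / (560 + 106.0) = 22.2 × 106.0/666.0 = 3.53 V.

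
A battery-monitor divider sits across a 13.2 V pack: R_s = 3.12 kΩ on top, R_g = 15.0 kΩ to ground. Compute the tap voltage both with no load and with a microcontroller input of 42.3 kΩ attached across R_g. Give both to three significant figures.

Open-circuit: V = 13.2 × 15.0/(3.12 + 15.0) = 10.9 V.
With the load, R_g becomes R_g‖R_L = 11.07 kΩ, so V = 13.2 × 11.07/14.19 = 10.3 V.

Unloaded: 10.9 V; loaded: 10.3 V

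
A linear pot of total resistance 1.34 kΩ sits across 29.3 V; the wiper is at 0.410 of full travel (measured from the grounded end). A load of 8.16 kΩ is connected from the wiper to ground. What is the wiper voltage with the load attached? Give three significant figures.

The wiper splits the pot into (1−α)R = 790.6 Ω above and αR = 549.4 Ω below.
Lower section ‖ load = 514.7 Ω.
V_wiper = 29.3 × 514.7/(790.6 + 514.7) = 11.6 V.

V ≈ 11.6 V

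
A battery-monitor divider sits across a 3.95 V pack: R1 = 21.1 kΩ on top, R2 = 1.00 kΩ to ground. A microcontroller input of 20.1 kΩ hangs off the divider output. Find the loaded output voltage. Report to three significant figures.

The load sits in parallel with R2: R2‖R_L = (1.00 × 20.1) / (1.00 + 20.1) = 0.9526 kΩ.
V_out = 3.95 × 0.9526 / (21.1 + 0.9526) = 3.95 × 0.9526/22.05 = 0.171 V.

V_out ≈ 0.171 V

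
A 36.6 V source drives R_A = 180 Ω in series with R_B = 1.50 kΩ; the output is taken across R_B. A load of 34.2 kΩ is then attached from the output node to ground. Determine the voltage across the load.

V_out ≈ 32.5 V

The load sits in parallel with R_B: R_B‖R_L = (1500 × 34200) / (1500 + 34200) = 1437 Ω.
V_out = 36.6 × 1437 / (180 + 1437) = 36.6 × 1437/1617 = 32.5 V.
(Unloaded it would have been 32.7 V.)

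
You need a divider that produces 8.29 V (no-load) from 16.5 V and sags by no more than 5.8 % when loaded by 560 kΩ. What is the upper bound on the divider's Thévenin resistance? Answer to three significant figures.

Loading drop = R_th/(R_th + R_L) ≤ 0.0580, so R_th ≤ R_L · ε/(1−ε) = 560 kΩ × 0.0580/0.9420 = 34.5 kΩ.

R_th ≤ 34.5 kΩ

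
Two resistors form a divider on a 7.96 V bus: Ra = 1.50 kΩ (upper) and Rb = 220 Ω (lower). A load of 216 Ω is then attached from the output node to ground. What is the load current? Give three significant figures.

I_L ≈ 2.50 mA

Rb‖R_L = 109.0 Ω; V_out = 7.96 × 109.0/1609 = 0.5392 V.
I_L = V_out / R_L = 0.5392 / 216 Ω = 2.50 mA.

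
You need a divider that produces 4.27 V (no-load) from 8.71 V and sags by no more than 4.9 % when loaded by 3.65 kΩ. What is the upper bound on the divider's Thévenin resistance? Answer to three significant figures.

R_th ≤ 188 Ω

Loading drop = R_th/(R_th + R_L) ≤ 0.0490, so R_th ≤ R_L · ε/(1−ε) = 3.65 kΩ × 0.0490/0.9510 = 188 Ω.
(Any R1, R2 with R2/(R1+R2) = 0.490 and R1‖R2 ≤ 188 Ω will meet the spec.)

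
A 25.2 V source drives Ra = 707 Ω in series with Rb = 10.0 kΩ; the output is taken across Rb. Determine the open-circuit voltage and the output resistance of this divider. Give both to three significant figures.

V_th is the open-circuit tap voltage: 25.2 × 10000/(707 + 10000) = 23.5 V.
With the supply zeroed, Ra and Rb appear in parallel from the tap: R_th = Ra‖Rb = (707 × 10000)/10710 = 660 Ω.

V_th = 23.5 V, R_th = 660 Ω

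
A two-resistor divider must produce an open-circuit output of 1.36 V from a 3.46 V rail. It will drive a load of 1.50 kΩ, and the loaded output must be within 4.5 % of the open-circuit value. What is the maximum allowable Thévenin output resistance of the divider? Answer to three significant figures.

R_th ≤ 70.7 Ω

Loading drop = R_th/(R_th + R_L) ≤ 0.0450, so R_th ≤ R_L · ε/(1−ε) = 1.50 kΩ × 0.0450/0.9550 = 70.7 Ω.
(Any R1, R2 with R2/(R1+R2) = 0.393 and R1‖R2 ≤ 70.7 Ω will meet the spec.)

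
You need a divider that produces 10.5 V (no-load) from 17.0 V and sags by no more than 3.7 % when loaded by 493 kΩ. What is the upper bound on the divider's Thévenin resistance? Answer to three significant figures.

Loading drop = R_th/(R_th + R_L) ≤ 0.0370, so R_th ≤ R_L · ε/(1−ε) = 493 kΩ × 0.0370/0.9630 = 18.9 kΩ.

R_th ≤ 18.9 kΩ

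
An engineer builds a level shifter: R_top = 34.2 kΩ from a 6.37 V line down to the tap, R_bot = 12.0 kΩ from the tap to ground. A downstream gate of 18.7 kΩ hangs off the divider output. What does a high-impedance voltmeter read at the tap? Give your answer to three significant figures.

V_out ≈ 1.12 V

The load sits in parallel with R_bot: R_bot‖R_L = (12.0 × 18.7) / (12.0 + 18.7) = 7.309 kΩ.
V_out = 6.37 × 7.309 / (34.2 + 7.309) = 6.37 × 7.309/41.51 = 1.12 V.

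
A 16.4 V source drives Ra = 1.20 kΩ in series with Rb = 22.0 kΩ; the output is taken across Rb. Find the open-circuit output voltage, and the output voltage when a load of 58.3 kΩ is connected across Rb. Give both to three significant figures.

Unloaded: 15.6 V; loaded: 15.3 V

Open-circuit: V = 16.4 × 22.0/(1.20 + 22.0) = 15.6 V.
With the load, Rb becomes Rb‖R_L = 15.97 kΩ, so V = 16.4 × 15.97/17.17 = 15.3 V.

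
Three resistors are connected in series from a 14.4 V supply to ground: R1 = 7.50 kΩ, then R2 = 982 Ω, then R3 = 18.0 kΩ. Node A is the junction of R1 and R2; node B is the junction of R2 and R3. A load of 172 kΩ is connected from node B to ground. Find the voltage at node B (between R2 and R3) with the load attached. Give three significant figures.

V ≈ 9.47 V

At node B, R3 is in parallel with the load: R3‖R_L = 16290 Ω.
Below node A the resistance is R2 + (R3‖R_L) = 17280 Ω, so V_A = 14.4 × 17280/24780 = 10.04 V.
Then V_B = V_A × (R3‖R_L)/(R2 + R3‖R_L) = 10.04 × 16290/17280 = 9.47 V.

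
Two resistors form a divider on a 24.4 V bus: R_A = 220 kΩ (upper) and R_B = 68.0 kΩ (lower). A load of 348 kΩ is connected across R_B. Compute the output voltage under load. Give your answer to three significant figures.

The load sits in parallel with R_B: R_B‖R_L = (68.0 × 348) / (68.0 + 348) = 56.88 kΩ.
V_out = 24.4 × 56.88 / (220 + 56.88) = 24.4 × 56.88/276.9 = 5.01 V.
(Unloaded it would have been 5.76 V.)

V_out ≈ 5.01 V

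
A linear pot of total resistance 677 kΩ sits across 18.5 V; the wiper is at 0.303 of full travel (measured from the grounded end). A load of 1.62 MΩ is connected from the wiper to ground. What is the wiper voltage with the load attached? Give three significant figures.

The wiper splits the pot into (1−α)R = 471.9 kΩ above and αR = 205.1 kΩ below.
Lower section ‖ load = 182.1 kΩ.
V_wiper = 18.5 × 182.1/(471.9 + 182.1) = 5.15 V.

V ≈ 5.15 V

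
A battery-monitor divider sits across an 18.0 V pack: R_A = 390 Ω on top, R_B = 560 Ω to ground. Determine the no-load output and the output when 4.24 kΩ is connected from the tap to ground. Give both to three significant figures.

Open-circuit: V = 18.0 × 560/(390 + 560) = 10.6 V.
With the load, R_B becomes R_B‖R_L = 494.7 Ω, so V = 18.0 × 494.7/884.7 = 10.1 V.

Unloaded: 10.6 V; loaded: 10.1 V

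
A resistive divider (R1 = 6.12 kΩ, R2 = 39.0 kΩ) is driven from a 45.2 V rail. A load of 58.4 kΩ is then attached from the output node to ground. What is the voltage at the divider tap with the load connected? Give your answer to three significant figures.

The load sits in parallel with R2: R2‖R_L = (39.0 × 58.4) / (39.0 + 58.4) = 23.38 kΩ.
V_out = 45.2 × 23.38 / (6.12 + 23.38) = 45.2 × 23.38/29.50 = 35.8 V.

V_out ≈ 35.8 V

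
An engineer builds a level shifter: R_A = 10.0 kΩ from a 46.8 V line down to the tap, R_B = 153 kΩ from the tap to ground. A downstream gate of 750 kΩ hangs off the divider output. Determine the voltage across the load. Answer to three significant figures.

The load sits in parallel with R_B: R_B‖R_L = (153 × 750) / (153 + 750) = 127.1 kΩ.
V_out = 46.8 × 127.1 / (10.0 + 127.1) = 46.8 × 127.1/137.1 = 43.4 V.

V_out ≈ 43.4 V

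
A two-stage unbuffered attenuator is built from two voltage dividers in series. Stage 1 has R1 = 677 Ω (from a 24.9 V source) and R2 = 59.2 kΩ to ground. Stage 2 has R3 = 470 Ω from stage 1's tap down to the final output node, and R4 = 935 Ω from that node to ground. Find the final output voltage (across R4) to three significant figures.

Stage 2 presents R3+R4 = 1405 Ω as a load on stage 1's tap.
Stage 1's lower leg becomes R2‖(R3+R4) = 1372 Ω, so V_mid = 24.9 × 1372/2049 = 16.67 V.
Stage 2 is itself unloaded: V_out = V_mid × R4/(R3+R4) = 16.67 × 935/1405 = 11.1 V.

V_out ≈ 11.1 V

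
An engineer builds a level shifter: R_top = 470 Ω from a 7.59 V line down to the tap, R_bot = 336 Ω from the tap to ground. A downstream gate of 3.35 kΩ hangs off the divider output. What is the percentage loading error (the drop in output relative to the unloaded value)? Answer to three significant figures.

5.53 %

The divider's output (Thévenin) resistance is R_top‖R_bot = 195.9 Ω.
Fractional drop under load = R_th/(R_th + R_L) = 195.9 / (195.9 + 3350) = 0.05526.
So the output falls by 5.53 %.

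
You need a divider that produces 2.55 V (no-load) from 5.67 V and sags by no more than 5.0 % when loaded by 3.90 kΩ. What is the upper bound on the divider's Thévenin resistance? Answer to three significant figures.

R_th ≤ 205 Ω

Loading drop = R_th/(R_th + R_L) ≤ 0.0500, so R_th ≤ R_L · ε/(1−ε) = 3.90 kΩ × 0.0500/0.9500 = 205 Ω.
(Any R1, R2 with R2/(R1+R2) = 0.450 and R1‖R2 ≤ 205 Ω will meet the spec.)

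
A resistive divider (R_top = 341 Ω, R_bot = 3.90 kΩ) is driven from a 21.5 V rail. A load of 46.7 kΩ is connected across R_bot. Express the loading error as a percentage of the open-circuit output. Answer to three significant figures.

0.667 %

The divider's output (Thévenin) resistance is R_top‖R_bot = 313.6 Ω.
Fractional drop under load = R_th/(R_th + R_L) = 313.6 / (313.6 + 46700) = 0.006670.
So the output falls by 0.667 %.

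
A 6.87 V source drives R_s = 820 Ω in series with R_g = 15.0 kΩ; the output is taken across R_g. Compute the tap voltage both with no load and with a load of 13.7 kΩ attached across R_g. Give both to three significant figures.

Unloaded: 6.51 V; loaded: 6.16 V

Open-circuit: V = 6.87 × 15000/(820 + 15000) = 6.51 V.
With the load, R_g becomes R_g‖R_L = 7160 Ω, so V = 6.87 × 7160/7980 = 6.16 V.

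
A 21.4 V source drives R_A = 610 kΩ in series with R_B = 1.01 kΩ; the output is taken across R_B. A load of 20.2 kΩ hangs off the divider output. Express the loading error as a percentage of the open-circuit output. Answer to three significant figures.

The divider's output (Thévenin) resistance is R_A‖R_B = 1.008 kΩ.
Fractional drop under load = R_th/(R_th + R_L) = 1.008 / (1.008 + 20.2) = 0.04754.
So the output falls by 4.75 %.

4.75 %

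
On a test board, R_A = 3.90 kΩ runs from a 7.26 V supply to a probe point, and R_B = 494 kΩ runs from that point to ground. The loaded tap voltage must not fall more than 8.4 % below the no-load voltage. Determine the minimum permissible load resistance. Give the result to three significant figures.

R_L(min) ≈ 42.2 kΩ

Output resistance R_th = R_A‖R_B = (3.90 × 494)/497.9 = 3.869 kΩ.
The fractional drop is R_th/(R_th + R_L); requiring this ≤ 0.0840 gives R_L ≥ R_th(1/0.0840 − 1) = 3.869 × 10.90 = 42.2 kΩ.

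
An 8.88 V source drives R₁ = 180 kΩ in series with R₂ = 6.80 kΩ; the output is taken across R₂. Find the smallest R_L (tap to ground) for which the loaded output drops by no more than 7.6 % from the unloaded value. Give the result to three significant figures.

Output resistance R_th = R₁‖R₂ = (180 × 6.80)/186.8 = 6.552 kΩ.
The fractional drop is R_th/(R_th + R_L); requiring this ≤ 0.0760 gives R_L ≥ R_th(1/0.0760 − 1) = 6.552 × 12.16 = 79.7 kΩ.

R_L(min) ≈ 79.7 kΩ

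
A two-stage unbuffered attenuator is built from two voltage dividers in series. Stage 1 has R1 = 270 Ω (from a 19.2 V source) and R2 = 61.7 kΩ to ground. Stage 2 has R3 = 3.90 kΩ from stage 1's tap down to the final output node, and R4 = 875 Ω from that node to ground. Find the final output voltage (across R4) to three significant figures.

V_out ≈ 3.32 V

Stage 2 presents R3+R4 = 4775 Ω as a load on stage 1's tap.
Stage 1's lower leg becomes R2‖(R3+R4) = 4432 Ω, so V_mid = 19.2 × 4432/4702 = 18.10 V.
Stage 2 is itself unloaded: V_out = V_mid × R4/(R3+R4) = 18.10 × 875/4775 = 3.32 V.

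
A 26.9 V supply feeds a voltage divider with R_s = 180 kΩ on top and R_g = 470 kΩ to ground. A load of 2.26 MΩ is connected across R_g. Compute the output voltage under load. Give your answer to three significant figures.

The load sits in parallel with R_g: R_g‖R_L = (470 × 2260) / (470 + 2260) = 389.1 kΩ.
V_out = 26.9 × 389.1 / (180 + 389.1) = 26.9 × 389.1/569.1 = 18.4 V.

V_out ≈ 18.4 V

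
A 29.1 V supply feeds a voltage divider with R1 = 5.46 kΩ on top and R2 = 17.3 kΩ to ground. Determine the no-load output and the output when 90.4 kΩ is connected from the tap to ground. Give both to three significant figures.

Open-circuit: V = 29.1 × 17.3/(5.46 + 17.3) = 22.1 V.
With the load, R2 becomes R2‖R_L = 14.52 kΩ, so V = 29.1 × 14.52/19.98 = 21.1 V.

Unloaded: 22.1 V; loaded: 21.1 V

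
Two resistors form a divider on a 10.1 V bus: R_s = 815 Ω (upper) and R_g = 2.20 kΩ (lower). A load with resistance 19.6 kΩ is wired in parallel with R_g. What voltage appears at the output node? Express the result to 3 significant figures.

V_out ≈ 7.15 V

The load sits in parallel with R_g: R_g‖R_L = (2200 × 19600) / (2200 + 19600) = 1978 Ω.
V_out = 10.1 × 1978 / (815 + 1978) = 10.1 × 1978/2793 = 7.15 V.
(Unloaded it would have been 7.37 V.)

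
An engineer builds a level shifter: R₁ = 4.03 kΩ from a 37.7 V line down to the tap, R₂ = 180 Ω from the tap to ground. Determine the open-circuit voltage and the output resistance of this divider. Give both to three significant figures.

V_th = 1.61 V, R_th = 172 Ω

V_th is the open-circuit tap voltage: 37.7 × 180/(4030 + 180) = 1.61 V.
With the supply zeroed, R₁ and R₂ appear in parallel from the tap: R_th = R₁‖R₂ = (4030 × 180)/4210 = 172 Ω.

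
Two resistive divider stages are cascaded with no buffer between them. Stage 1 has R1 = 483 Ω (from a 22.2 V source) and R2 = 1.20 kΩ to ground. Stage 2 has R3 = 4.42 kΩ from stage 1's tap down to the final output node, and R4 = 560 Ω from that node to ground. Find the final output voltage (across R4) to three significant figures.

V_out ≈ 1.66 V

Stage 2 presents R3+R4 = 4980 Ω as a load on stage 1's tap.
Stage 1's lower leg becomes R2‖(R3+R4) = 967.0 Ω, so V_mid = 22.2 × 967.0/1450 = 14.81 V.
Stage 2 is itself unloaded: V_out = V_mid × R4/(R3+R4) = 14.81 × 560/4980 = 1.66 V.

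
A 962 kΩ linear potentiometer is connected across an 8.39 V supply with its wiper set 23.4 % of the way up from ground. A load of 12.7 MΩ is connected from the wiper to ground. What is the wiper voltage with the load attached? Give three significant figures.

V ≈ 1.94 V

The wiper splits the pot into (1−α)R = 736.9 kΩ above and αR = 225.1 kΩ below.
Lower section ‖ load = 221.2 kΩ.
V_wiper = 8.39 × 221.2/(736.9 + 221.2) = 1.94 V.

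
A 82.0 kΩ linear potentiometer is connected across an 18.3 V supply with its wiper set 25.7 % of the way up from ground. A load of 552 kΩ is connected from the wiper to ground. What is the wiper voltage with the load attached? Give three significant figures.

The wiper splits the pot into (1−α)R = 60.93 kΩ above and αR = 21.07 kΩ below.
Lower section ‖ load = 20.30 kΩ.
V_wiper = 18.3 × 20.30/(60.93 + 20.30) = 4.57 V.

V ≈ 4.57 V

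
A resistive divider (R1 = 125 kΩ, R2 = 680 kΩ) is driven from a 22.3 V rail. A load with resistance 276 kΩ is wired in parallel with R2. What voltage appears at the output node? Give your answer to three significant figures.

The load sits in parallel with R2: R2‖R_L = (680 × 276) / (680 + 276) = 196.3 kΩ.
V_out = 22.3 × 196.3 / (125 + 196.3) = 22.3 × 196.3/321.3 = 13.6 V.

V_out ≈ 13.6 V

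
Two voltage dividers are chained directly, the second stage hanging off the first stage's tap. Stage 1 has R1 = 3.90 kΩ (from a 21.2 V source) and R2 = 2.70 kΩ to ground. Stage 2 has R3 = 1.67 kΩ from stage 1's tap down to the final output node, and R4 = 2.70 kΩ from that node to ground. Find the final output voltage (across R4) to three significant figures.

V_out ≈ 3.93 V

Stage 2 presents R3+R4 = 4.370 kΩ as a load on stage 1's tap.
Stage 1's lower leg becomes R2‖(R3+R4) = 1.669 kΩ, so V_mid = 21.2 × 1.669/5.569 = 6.353 V.
Stage 2 is itself unloaded: V_out = V_mid × R4/(R3+R4) = 6.353 × 2.70/4.370 = 3.93 V.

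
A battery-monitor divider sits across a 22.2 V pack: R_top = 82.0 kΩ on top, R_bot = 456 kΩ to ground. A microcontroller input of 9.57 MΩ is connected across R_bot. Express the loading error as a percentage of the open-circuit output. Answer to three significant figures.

The divider's output (Thévenin) resistance is R_top‖R_bot = 69.50 kΩ.
Fractional drop under load = R_th/(R_th + R_L) = 69.50 / (69.50 + 9570) = 0.007210.
So the output falls by 0.721 %.

0.721 %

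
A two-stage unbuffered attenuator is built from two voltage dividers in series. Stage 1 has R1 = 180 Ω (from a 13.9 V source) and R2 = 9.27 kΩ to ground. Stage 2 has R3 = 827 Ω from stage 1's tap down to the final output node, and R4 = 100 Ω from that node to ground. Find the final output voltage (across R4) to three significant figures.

V_out ≈ 1.24 V

Stage 2 presents R3+R4 = 927.0 Ω as a load on stage 1's tap.
Stage 1's lower leg becomes R2‖(R3+R4) = 842.7 Ω, so V_mid = 13.9 × 842.7/1023 = 11.45 V.
Stage 2 is itself unloaded: V_out = V_mid × R4/(R3+R4) = 11.45 × 100/927.0 = 1.24 V.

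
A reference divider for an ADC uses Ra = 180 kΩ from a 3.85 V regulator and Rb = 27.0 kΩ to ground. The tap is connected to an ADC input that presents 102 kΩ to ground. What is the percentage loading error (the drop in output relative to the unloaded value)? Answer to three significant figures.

18.7 %

Unloaded V = 3.85 × 27.0/207.0 = 0.5022 V.
Loaded: Rb‖R_L = 21.35 kΩ, giving V = 3.85 × 21.35/201.3 = 0.4082 V.
Drop = (0.5022 − 0.4082) / 0.5022 = 18.7 %.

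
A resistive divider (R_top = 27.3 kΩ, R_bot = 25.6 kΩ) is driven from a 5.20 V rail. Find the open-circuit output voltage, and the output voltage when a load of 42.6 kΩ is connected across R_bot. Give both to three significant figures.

Open-circuit: V = 5.20 × 25.6/(27.3 + 25.6) = 2.52 V.
With the load, R_bot becomes R_bot‖R_L = 15.99 kΩ, so V = 5.20 × 15.99/43.29 = 1.92 V.

Unloaded: 2.52 V; loaded: 1.92 V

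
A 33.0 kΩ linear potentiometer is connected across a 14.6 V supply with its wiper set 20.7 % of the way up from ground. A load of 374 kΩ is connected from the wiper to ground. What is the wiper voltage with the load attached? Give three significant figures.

V ≈ 2.98 V

The wiper splits the pot into (1−α)R = 26.17 kΩ above and αR = 6.831 kΩ below.
Lower section ‖ load = 6.708 kΩ.
V_wiper = 14.6 × 6.708/(26.17 + 6.708) = 2.98 V.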